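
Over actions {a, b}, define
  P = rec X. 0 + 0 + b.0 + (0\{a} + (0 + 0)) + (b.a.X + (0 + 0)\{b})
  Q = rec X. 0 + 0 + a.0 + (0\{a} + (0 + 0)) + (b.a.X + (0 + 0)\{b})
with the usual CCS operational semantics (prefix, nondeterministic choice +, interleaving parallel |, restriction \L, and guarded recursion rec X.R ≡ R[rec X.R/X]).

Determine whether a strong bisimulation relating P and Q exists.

P's transition system — 3 states:
  p0 = rec X. 0 + 0 + b.0 + (0\{a} + (0 + 0)) + (b.a.X + (0 + 0)\{b}) | —b→ p1, —b→ p2
  p1 = 0 | ∅
  p2 = a.(rec X. 0 + 0 + b.0 + (0\{a} + (0 + 0)) + (b.a.X + (0 + 0)\{b})) | —a→ p0
Q's transition system — 3 states:
  q0 = rec X. 0 + 0 + a.0 + (0\{a} + (0 + 0)) + (b.a.X + (0 + 0)\{b}) | —a→ q1, —b→ q2
  q1 = 0 | ∅
  q2 = a.(rec X. 0 + 0 + a.0 + (0\{a} + (0 + 0)) + (b.a.X + (0 + 0)\{b})) | —a→ q0
Bisimilarity quotient blocks:
  B0 = {p0}
  B1 = {p1, q1}
  B2 = {p2}
  B3 = {q0}
  B4 = {q2}
p0 ∈ B0, q0 ∈ B3 → different blocks

P ≁ Q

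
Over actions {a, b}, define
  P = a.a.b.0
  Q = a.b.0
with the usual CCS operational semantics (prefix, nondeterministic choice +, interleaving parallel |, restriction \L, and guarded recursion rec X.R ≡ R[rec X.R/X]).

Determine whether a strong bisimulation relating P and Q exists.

P's transition system — 4 states:
  u0 = a.a.b.0 ⊢ -a-> u1
  u1 = a.b.0 ⊢ -a-> u2
  u2 = b.0 ⊢ -b-> u3
  u3 = 0 ⊢ ·
Q's transition system — 3 states:
  v0 = a.b.0 ⊢ -a-> v1
  v1 = b.0 ⊢ -b-> v2
  v2 = 0 ⊢ ·
Coarsest stable partition (strong bisimilarity classes):
  B0 = {u0}
  B1 = {u1, v0}
  B2 = {u2, v1}
  B3 = {u3, v2}
u0 ∈ B0, v0 ∈ B1 → different blocks

P ≁ Q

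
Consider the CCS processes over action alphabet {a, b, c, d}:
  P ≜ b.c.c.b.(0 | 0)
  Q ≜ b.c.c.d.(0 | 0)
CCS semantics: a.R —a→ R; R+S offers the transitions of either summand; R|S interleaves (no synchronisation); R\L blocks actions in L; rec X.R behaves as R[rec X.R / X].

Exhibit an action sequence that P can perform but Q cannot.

bccb

Reachable graph of P (5 states):
  s0 = b.c.c.b.(0 | 0) → --b--▸ s1
  s1 = c.c.b.(0 | 0) → --c--▸ s2
  s2 = c.b.(0 | 0) → --c--▸ s3
  s3 = b.(0 | 0) → --b--▸ s4
  s4 = 0 | 0 → ∅
Reachable graph of Q (5 states):
  t0 = b.c.c.d.(0 | 0) → --b--▸ t1
  t1 = c.c.d.(0 | 0) → --c--▸ t2
  t2 = c.d.(0 | 0) → --c--▸ t3
  t3 = d.(0 | 0) → --d--▸ t4
  t4 = 0 | 0 → ∅
Run σ = ⟨bccb⟩ on P: start {s0}
  [1] b ⇒ {s1}
  [2] c ⇒ {s2}
  [3] c ⇒ {s3}
  [4] b ⇒ {s4}
  — P admits the full trace.
Run σ = ⟨bccb⟩ on Q: start {t0}
  [1] b ⇒ {t1}
  [2] c ⇒ {t2}
  [3] c ⇒ {t3}
  [4] b ⇒ ∅  — Q cannot continue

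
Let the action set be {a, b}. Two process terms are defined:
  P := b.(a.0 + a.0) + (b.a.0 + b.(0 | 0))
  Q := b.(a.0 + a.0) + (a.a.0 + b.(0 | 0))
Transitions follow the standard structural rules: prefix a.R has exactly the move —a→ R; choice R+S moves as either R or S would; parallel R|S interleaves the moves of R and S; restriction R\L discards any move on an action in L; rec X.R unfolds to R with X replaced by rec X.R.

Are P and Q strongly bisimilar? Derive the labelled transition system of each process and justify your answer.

NO

LTS(P): 5 reachable states
  u0 = b.(a.0 + a.0) + (b.a.0 + b.(0 | 0)) | =b=> u1, =b=> u2, =b=> u3
  u1 = 0 | 0 | (no moves)
  u2 = a.0 | =a=> u4
  u3 = a.0 + a.0 | =a=> u4
  u4 = 0 | (no moves)
LTS(Q): 5 reachable states
  v0 = b.(a.0 + a.0) + (a.a.0 + b.(0 | 0)) | =a=> v1, =b=> v2, =b=> v3
  v1 = a.0 | =a=> v4
  v2 = 0 | 0 | (no moves)
  v3 = a.0 + a.0 | =a=> v4
  v4 = 0 | (no moves)
Bisimilarity quotient blocks:
  B0 = {u0}
  B1 = {u2, u3, v1, v3}
  B2 = {u1, u4, v2, v4}
  B3 = {v0}
u0 ∈ B0, v0 ∈ B3 → different blocks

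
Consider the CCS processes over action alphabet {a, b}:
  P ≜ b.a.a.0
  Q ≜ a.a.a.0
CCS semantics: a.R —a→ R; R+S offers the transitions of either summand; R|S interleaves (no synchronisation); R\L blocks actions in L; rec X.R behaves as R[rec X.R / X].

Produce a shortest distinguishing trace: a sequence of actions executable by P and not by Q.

b

LTS(P): 4 reachable states
  p0 = b.a.a.0 | --b--▸ p1
  p1 = a.a.0 | --a--▸ p2
  p2 = a.0 | --a--▸ p3
  p3 = 0 | ·
LTS(Q): 4 reachable states
  q0 = a.a.a.0 | --a--▸ q1
  q1 = a.a.0 | --a--▸ q2
  q2 = a.0 | --a--▸ q3
  q3 = 0 | ·
Run σ = ⟨b⟩ on P: start {p0}
  after b @ step 1: {p1}
  — P admits the full trace.
Run σ = ⟨b⟩ on Q: start {q0}
  after b @ step 1: ∅  — Q cannot continue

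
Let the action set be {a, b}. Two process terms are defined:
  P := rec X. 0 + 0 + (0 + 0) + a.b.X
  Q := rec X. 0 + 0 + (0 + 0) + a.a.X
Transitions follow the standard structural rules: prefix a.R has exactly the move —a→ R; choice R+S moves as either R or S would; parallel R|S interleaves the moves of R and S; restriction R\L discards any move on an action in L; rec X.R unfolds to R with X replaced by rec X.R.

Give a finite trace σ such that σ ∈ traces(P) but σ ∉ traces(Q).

ab

LTS(P): 2 reachable states
  u0 = rec X. 0 + 0 + (0 + 0) + a.b.X → ··a··> u1
  u1 = b.(rec X. 0 + 0 + (0 + 0) + a.b.X) → ··b··> u0
LTS(Q): 2 reachable states
  v0 = rec X. 0 + 0 + (0 + 0) + a.a.X → ··a··> v1
  v1 = a.(rec X. 0 + 0 + (0 + 0) + a.a.X) → ··a··> v0
Run σ = ⟨ab⟩ on P: start {u0}
  [1] a ⇒ {u1}
  [2] b ⇒ {u0}
  P completes σ.
Run σ = ⟨ab⟩ on Q: start {v0}
  [1] a ⇒ {v1}
  [2] b ⇒ ∅  — Q cannot continue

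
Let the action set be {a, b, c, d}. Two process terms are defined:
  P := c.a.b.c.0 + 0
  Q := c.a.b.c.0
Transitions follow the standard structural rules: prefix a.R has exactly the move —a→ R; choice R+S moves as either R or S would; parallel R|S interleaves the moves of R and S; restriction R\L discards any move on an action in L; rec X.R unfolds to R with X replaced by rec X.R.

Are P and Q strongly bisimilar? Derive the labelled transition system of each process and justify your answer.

P ~ Q

LTS(P): 5 reachable states
  m0 = c.a.b.c.0 + 0 | ··c··> m1
  m1 = a.b.c.0 | ··a··> m2
  m2 = b.c.0 | ··b··> m3
  m3 = c.0 | ··c··> m4
  m4 = 0 | ∅
LTS(Q): 5 reachable states
  n0 = c.a.b.c.0 | ··c··> n1
  n1 = a.b.c.0 | ··a··> n2
  n2 = b.c.0 | ··b··> n3
  n3 = c.0 | ··c··> n4
  n4 = 0 | ∅
Partition-refinement fixed point:
  B0 = {m0, n0}
  B1 = {m1, n1}
  B2 = {m2, n2}
  B3 = {m3, n3}
  B4 = {m4, n4}
m0 ∈ B0, n0 ∈ B0 → same block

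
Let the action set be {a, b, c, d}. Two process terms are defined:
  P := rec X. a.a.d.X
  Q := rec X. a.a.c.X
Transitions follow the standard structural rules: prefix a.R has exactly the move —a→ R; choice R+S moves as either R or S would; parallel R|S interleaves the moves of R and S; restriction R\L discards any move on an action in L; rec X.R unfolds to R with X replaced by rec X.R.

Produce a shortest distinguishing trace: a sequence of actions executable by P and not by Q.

P's transition system — 3 states:
  s0 = rec X. a.a.d.X has moves -a-> s1
  s1 = a.d.(rec X. a.a.d.X) has moves -a-> s2
  s2 = d.(rec X. a.a.d.X) has moves -d-> s0
Q's transition system — 3 states:
  t0 = rec X. a.a.c.X has moves -a-> t1
  t1 = a.c.(rec X. a.a.c.X) has moves -a-> t2
  t2 = c.(rec X. a.a.c.X) has moves -c-> t0
Trace ⟨aad⟩ through P, begin at {s0}:
  step 1 (a): {s1}
  step 2 (a): {s2}
  step 3 (d): {s0}
  ✓ P
Trace ⟨aad⟩ through Q, begin at {t0}:
  step 1 (a): {t1}
  step 2 (a): {t2}
  step 3 (d): no successor for Q

aad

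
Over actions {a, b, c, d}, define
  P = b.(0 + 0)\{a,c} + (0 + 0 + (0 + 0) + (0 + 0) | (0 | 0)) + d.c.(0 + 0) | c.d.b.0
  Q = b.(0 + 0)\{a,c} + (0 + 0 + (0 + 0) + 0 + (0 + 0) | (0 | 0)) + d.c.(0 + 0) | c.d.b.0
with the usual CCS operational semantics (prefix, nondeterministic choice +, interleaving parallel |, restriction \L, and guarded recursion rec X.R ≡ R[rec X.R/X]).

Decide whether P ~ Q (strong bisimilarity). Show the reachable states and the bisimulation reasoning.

P's transition system — 13 states:
  m0 = b.(0 + 0)\{a,c} + (0 + 0 + (0 + 0) + (0 + 0) | (0 | 0)) + d.c.(0 + 0) | c.d.b.0 → =b=> m1, =c=> m2, =d=> m3
  m1 = (0 + 0)\{a,c} → ·
  m2 = d.c.(0 + 0) | d.b.0 → =d=> m4, =d=> m5
  m3 = c.(0 + 0) | c.d.b.0 → =c=> m4, =c=> m6
  m4 = c.(0 + 0) | d.b.0 → =c=> m7, =d=> m8
  m5 = d.c.(0 + 0) | b.0 → =b=> m9, =d=> m8
  m6 = (0 + 0) | c.d.b.0 → =c=> m7
  m7 = (0 + 0) | d.b.0 → =d=> m10
  m8 = c.(0 + 0) | b.0 → =b=> m11, =c=> m10
  m9 = d.c.(0 + 0) | 0 → =d=> m11
  m10 = (0 + 0) | b.0 → =b=> m12
  m11 = c.(0 + 0) | 0 → =c=> m12
  m12 = (0 + 0) | 0 → ·
Q's transition system — 13 states:
  n0 = b.(0 + 0)\{a,c} + (0 + 0 + (0 + 0) + 0 + (0 + 0) | (0 | 0)) + d.c.(0 + 0) | c.d.b.0 → =b=> n1, =c=> n2, =d=> n3
  n1 = (0 + 0)\{a,c} → ·
  n2 = d.c.(0 + 0) | d.b.0 → =d=> n4, =d=> n5
  n3 = c.(0 + 0) | c.d.b.0 → =c=> n4, =c=> n6
  n4 = c.(0 + 0) | d.b.0 → =c=> n7, =d=> n8
  n5 = d.c.(0 + 0) | b.0 → =b=> n9, =d=> n8
  n6 = (0 + 0) | c.d.b.0 → =c=> n7
  n7 = (0 + 0) | d.b.0 → =d=> n10
  n8 = c.(0 + 0) | b.0 → =b=> n11, =c=> n10
  n9 = d.c.(0 + 0) | 0 → =d=> n11
  n10 = (0 + 0) | b.0 → =b=> n12
  n11 = c.(0 + 0) | 0 → =c=> n12
  n12 = (0 + 0) | 0 → ·
Coarsest stable partition (strong bisimilarity classes):
  B0 = {m0, n0}
  B1 = {m2, n2}
  B2 = {m4, n4}
  B3 = {m8, n8}
  B4 = {m10, n10}
  B5 = {m1, m12, n1, n12}
  B6 = {m11, n11}
  B7 = {m7, n7}
  B8 = {m5, n5}
  B9 = {m9, n9}
  B10 = {m3, n3}
  B11 = {m6, n6}
m0 ∈ B0, n0 ∈ B0 → same block

bisimilar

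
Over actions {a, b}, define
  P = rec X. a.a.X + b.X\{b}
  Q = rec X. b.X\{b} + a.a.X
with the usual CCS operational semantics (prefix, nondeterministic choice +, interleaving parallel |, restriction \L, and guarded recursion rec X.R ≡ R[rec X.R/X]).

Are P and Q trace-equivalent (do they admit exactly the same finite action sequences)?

LTS(P): 4 reachable states
  p0 = rec X. a.a.X + b.X\{b} :: ··a··> p1, ··b··> p2
  p1 = a.(rec X. a.a.X + b.X\{b}) :: ··a··> p0
  p2 = (rec X. a.a.X + b.X\{b})\{b} :: ··a··> p3
  p3 = (a.(rec X. a.a.X + b.X\{b}))\{b} :: ··a··> p2
LTS(Q): 4 reachable states
  q0 = rec X. b.X\{b} + a.a.X :: ··a··> q1, ··b··> q2
  q1 = a.(rec X. b.X\{b} + a.a.X) :: ··a··> q0
  q2 = (rec X. b.X\{b} + a.a.X)\{b} :: ··a··> q3
  q3 = (a.(rec X. b.X\{b} + a.a.X))\{b} :: ··a··> q2
Bisimilarity quotient blocks:
  B0 = {p0, q0}
  B1 = {p2, p3, q2, q3}
  B2 = {p1, q1}
p0 ∈ B0, q0 ∈ B0 → same block
Bisimilar ⇒ trace-equivalent.

YES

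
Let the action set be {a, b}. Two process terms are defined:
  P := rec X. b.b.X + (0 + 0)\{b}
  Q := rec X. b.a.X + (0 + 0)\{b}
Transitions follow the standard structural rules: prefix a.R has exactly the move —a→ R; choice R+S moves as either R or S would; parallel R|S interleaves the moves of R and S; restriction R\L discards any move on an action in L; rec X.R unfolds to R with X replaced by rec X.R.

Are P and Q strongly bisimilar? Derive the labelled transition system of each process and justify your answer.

LTS(P): 2 reachable states
  s0 = rec X. b.b.X + (0 + 0)\{b} has moves -b-> s1
  s1 = b.(rec X. b.b.X + (0 + 0)\{b}) has moves -b-> s0
LTS(Q): 2 reachable states
  t0 = rec X. b.a.X + (0 + 0)\{b} has moves -b-> t1
  t1 = a.(rec X. b.a.X + (0 + 0)\{b}) has moves -a-> t0
Coarsest stable partition (strong bisimilarity classes):
  B0 = {s0, s1}
  B1 = {t0}
  B2 = {t1}
s0 ∈ B0, t0 ∈ B1 → different blocks

NO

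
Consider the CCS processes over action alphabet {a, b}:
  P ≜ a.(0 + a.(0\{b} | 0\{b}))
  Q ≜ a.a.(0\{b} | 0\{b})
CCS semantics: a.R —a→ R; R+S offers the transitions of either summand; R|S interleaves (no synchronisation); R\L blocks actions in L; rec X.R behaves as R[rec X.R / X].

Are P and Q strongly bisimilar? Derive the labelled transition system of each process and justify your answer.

bisimilar

LTS(P): 3 reachable states
  m0 = a.(0 + a.(0\{b} | 0\{b})) has moves =a=> m1
  m1 = 0 + a.(0\{b} | 0\{b}) has moves =a=> m2
  m2 = 0\{b} | 0\{b} has moves deadlocked
LTS(Q): 3 reachable states
  n0 = a.a.(0\{b} | 0\{b}) has moves =a=> n1
  n1 = a.(0\{b} | 0\{b}) has moves =a=> n2
  n2 = 0\{b} | 0\{b} has moves deadlocked
Bisimilarity quotient blocks:
  B0 = {m0, n0}
  B1 = {m1, n1}
  B2 = {m2, n2}
m0 ∈ B0, n0 ∈ B0 → same block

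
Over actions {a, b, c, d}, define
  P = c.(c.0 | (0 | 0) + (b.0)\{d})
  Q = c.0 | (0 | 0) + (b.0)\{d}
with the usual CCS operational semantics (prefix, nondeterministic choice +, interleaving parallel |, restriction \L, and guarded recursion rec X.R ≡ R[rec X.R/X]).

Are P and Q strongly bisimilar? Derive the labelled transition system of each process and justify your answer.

P ≁ Q

LTS(P): 4 reachable states
  m0 = c.(c.0 | (0 | 0) + (b.0)\{d}) ⊢ ··c··> m1
  m1 = c.0 | (0 | 0) + (b.0)\{d} ⊢ ··b··> m2, ··c··> m3
  m2 = 0\{d} ⊢ ∅
  m3 = 0 | (0 | 0) ⊢ ∅
LTS(Q): 3 reachable states
  n0 = c.0 | (0 | 0) + (b.0)\{d} ⊢ ··b··> n1, ··c··> n2
  n1 = 0\{d} ⊢ ∅
  n2 = 0 | (0 | 0) ⊢ ∅
Partition-refinement fixed point:
  B0 = {m0}
  B1 = {m1, n0}
  B2 = {m2, m3, n1, n2}
m0 ∈ B0, n0 ∈ B1 → different blocks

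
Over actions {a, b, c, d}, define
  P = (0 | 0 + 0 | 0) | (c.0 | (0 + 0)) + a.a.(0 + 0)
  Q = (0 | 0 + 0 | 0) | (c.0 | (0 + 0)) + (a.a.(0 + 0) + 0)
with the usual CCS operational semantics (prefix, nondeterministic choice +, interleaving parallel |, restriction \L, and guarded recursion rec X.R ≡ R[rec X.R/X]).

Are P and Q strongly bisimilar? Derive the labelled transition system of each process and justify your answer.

P's transition system — 4 states:
  p0 = (0 | 0 + 0 | 0) | (c.0 | (0 + 0)) + a.a.(0 + 0) has moves ··a··> p1, ··c··> p2
  p1 = a.(0 + 0) has moves ··a··> p3
  p2 = (0 | 0 + 0 | 0) | (0 | (0 + 0)) has moves deadlocked
  p3 = 0 + 0 has moves deadlocked
Q's transition system — 4 states:
  q0 = (0 | 0 + 0 | 0) | (c.0 | (0 + 0)) + (a.a.(0 + 0) + 0) has moves ··a··> q1, ··c··> q2
  q1 = a.(0 + 0) has moves ··a··> q3
  q2 = (0 | 0 + 0 | 0) | (0 | (0 + 0)) has moves deadlocked
  q3 = 0 + 0 has moves deadlocked
Bisimilarity quotient blocks:
  B0 = {p0, q0}
  B1 = {p1, q1}
  B2 = {p2, p3, q2, q3}
p0 ∈ B0, q0 ∈ B0 → same block

bisimilar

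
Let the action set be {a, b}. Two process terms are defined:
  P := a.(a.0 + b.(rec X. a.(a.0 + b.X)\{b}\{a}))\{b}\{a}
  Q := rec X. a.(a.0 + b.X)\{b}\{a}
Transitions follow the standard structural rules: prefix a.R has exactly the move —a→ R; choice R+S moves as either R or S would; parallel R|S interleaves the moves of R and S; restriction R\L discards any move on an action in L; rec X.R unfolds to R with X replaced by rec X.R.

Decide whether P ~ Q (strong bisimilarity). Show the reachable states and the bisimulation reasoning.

P ~ Q

LTS(P): 2 reachable states
  u0 = a.(a.0 + b.(rec X. a.(a.0 + b.X)\{b}\{a}))\{b}\{a} has moves ··a··> u1
  u1 = (a.0 + b.(rec X. a.(a.0 + b.X)\{b}\{a}))\{b}\{a} has moves (no moves)
LTS(Q): 2 reachable states
  v0 = rec X. a.(a.0 + b.X)\{b}\{a} has moves ··a··> v1
  v1 = (a.0 + b.(rec X. a.(a.0 + b.X)\{b}\{a}))\{b}\{a} has moves (no moves)
Partition-refinement fixed point:
  B0 = {u0, v0}
  B1 = {u1, v1}
u0 ∈ B0, v0 ∈ B0 → same block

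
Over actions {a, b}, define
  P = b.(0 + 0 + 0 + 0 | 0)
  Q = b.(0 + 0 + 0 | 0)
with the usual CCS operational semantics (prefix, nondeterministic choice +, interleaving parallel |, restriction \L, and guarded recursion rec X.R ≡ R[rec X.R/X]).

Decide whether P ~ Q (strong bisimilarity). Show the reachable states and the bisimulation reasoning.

YES

LTS(P): 2 reachable states
  s0 = b.(0 + 0 + 0 + 0 | 0) :: —b→ s1
  s1 = 0 + 0 + 0 + 0 | 0 :: deadlocked
LTS(Q): 2 reachable states
  t0 = b.(0 + 0 + 0 | 0) :: —b→ t1
  t1 = 0 + 0 + 0 | 0 :: deadlocked
Partition-refinement fixed point:
  B0 = {s0, t0}
  B1 = {s1, t1}
s0 ∈ B0, t0 ∈ B0 → same block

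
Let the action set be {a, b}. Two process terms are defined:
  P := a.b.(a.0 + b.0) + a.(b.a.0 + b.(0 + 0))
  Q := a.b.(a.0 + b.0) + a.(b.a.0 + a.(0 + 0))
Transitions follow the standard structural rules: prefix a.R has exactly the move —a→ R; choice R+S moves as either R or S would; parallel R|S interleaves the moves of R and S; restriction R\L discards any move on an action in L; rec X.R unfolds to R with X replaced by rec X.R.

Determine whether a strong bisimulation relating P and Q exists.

LTS(P): 7 reachable states
  u0 = a.b.(a.0 + b.0) + a.(b.a.0 + b.(0 + 0)) ⊢ ··a··> u1, ··a··> u2
  u1 = b.(a.0 + b.0) ⊢ ··b··> u3
  u2 = b.a.0 + b.(0 + 0) ⊢ ··b··> u4, ··b··> u5
  u3 = a.0 + b.0 ⊢ ··a··> u6, ··b··> u6
  u4 = 0 + 0 ⊢ (no moves)
  u5 = a.0 ⊢ ··a··> u6
  u6 = 0 ⊢ (no moves)
LTS(Q): 7 reachable states
  v0 = a.b.(a.0 + b.0) + a.(b.a.0 + a.(0 + 0)) ⊢ ··a··> v1, ··a··> v2
  v1 = b.(a.0 + b.0) ⊢ ··b··> v3
  v2 = b.a.0 + a.(0 + 0) ⊢ ··a··> v4, ··b··> v5
  v3 = a.0 + b.0 ⊢ ··a··> v6, ··b··> v6
  v4 = 0 + 0 ⊢ (no moves)
  v5 = a.0 ⊢ ··a··> v6
  v6 = 0 ⊢ (no moves)
Partition-refinement fixed point:
  B0 = {u0}
  B1 = {u2}
  B2 = {u5, v5}
  B3 = {u4, u6, v4, v6}
  B4 = {u1, v1}
  B5 = {u3, v3}
  B6 = {v0}
  B7 = {v2}
u0 ∈ B0, v0 ∈ B6 → different blocks

P ≁ Q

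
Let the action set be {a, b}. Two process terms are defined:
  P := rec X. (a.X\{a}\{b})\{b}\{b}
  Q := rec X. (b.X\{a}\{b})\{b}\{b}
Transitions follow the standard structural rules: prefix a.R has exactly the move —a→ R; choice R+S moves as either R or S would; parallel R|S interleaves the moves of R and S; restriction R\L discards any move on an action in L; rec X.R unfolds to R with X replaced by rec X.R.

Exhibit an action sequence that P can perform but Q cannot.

P's transition system — 2 states:
  u0 = rec X. (a.X\{a}\{b})\{b}\{b} :: --a--▸ u1
  u1 = (rec X. (a.X\{a}\{b})\{b}\{b})\{a}\{b}\{b}\{b} :: deadlocked
Q's transition system — 1 states:
  v0 = rec X. (b.X\{a}\{b})\{b}\{b} :: deadlocked
Run σ = ⟨a⟩ on P: start {u0}
  [1] a ⇒ {u1}
  P completes σ.
Run σ = ⟨a⟩ on Q: start {v0}
  [1] a ⇒ ∅ (Q stuck)

a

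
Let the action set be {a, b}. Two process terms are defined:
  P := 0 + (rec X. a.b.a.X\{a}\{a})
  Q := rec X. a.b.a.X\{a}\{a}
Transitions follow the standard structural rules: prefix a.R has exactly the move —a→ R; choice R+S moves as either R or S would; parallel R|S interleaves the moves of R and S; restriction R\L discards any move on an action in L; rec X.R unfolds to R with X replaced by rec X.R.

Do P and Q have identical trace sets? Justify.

YES

P's transition system — 4 states:
  s0 = 0 + (rec X. a.b.a.X\{a}\{a}) → ··a··> s1
  s1 = b.a.(rec X. a.b.a.X\{a}\{a})\{a}\{a} → ··b··> s2
  s2 = a.(rec X. a.b.a.X\{a}\{a})\{a}\{a} → ··a··> s3
  s3 = (rec X. a.b.a.X\{a}\{a})\{a}\{a} → deadlocked
Q's transition system — 4 states:
  t0 = rec X. a.b.a.X\{a}\{a} → ··a··> t1
  t1 = b.a.(rec X. a.b.a.X\{a}\{a})\{a}\{a} → ··b··> t2
  t2 = a.(rec X. a.b.a.X\{a}\{a})\{a}\{a} → ··a··> t3
  t3 = (rec X. a.b.a.X\{a}\{a})\{a}\{a} → deadlocked
Coarsest stable partition (strong bisimilarity classes):
  B0 = {s0, t0}
  B1 = {s1, t1}
  B2 = {s2, t2}
  B3 = {s3, t3}
s0 ∈ B0, t0 ∈ B0 → same block
Bisimilar ⇒ trace-equivalent.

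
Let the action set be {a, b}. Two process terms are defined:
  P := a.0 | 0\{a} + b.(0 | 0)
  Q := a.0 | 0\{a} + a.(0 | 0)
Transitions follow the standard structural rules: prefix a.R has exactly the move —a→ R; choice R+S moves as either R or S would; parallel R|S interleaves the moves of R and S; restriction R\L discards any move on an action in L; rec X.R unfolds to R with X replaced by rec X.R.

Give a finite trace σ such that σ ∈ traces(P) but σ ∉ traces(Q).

b

LTS(P): 3 reachable states
  u0 = a.0 | 0\{a} + b.(0 | 0) → --a--▸ u1, --b--▸ u2
  u1 = 0 | 0\{a} → (no moves)
  u2 = 0 | 0 → (no moves)
LTS(Q): 3 reachable states
  v0 = a.0 | 0\{a} + a.(0 | 0) → --a--▸ v1, --a--▸ v2
  v1 = 0 | 0 → (no moves)
  v2 = 0 | 0\{a} → (no moves)
Run σ = ⟨b⟩ on P: start {u0}
  after b @ step 1: {u2}
  P completes σ.
Run σ = ⟨b⟩ on Q: start {v0}
  after b @ step 1: ∅ (Q stuck)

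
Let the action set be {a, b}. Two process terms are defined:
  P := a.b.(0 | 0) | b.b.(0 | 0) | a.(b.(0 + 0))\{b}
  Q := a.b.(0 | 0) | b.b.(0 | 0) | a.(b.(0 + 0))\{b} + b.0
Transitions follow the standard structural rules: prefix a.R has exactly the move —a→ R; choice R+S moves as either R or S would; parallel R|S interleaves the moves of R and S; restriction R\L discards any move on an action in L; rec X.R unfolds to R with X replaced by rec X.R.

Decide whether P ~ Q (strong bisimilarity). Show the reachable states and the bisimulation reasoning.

not bisimilar

Reachable graph of P (18 states):
  p0 = a.b.(0 | 0) | b.b.(0 | 0) | a.(b.(0 + 0))\{b} | —a→ p1, —a→ p2, —b→ p3
  p1 = a.b.(0 | 0) | b.b.(0 | 0) | (b.(0 + 0))\{b} | —a→ p4, —b→ p5
  p2 = b.(0 | 0) | b.b.(0 | 0) | a.(b.(0 + 0))\{b} | —a→ p4, —b→ p6, —b→ p7
  p3 = a.b.(0 | 0) | b.(0 | 0) | a.(b.(0 + 0))\{b} | —a→ p5, —a→ p7, —b→ p8
  p4 = b.(0 | 0) | b.b.(0 | 0) | (b.(0 + 0))\{b} | —b→ p10, —b→ p9
  p5 = a.b.(0 | 0) | b.(0 | 0) | (b.(0 + 0))\{b} | —a→ p10, —b→ p11
  p6 = 0 | 0 | b.b.(0 | 0) | a.(b.(0 + 0))\{b} | —a→ p9, —b→ p12
  p7 = b.(0 | 0) | b.(0 | 0) | a.(b.(0 + 0))\{b} | —a→ p10, —b→ p12, —b→ p13
  p8 = a.b.(0 | 0) | (0 | 0) | a.(b.(0 + 0))\{b} | —a→ p11, —a→ p13
  p9 = 0 | 0 | b.b.(0 | 0) | (b.(0 + 0))\{b} | —b→ p14
  p10 = b.(0 | 0) | b.(0 | 0) | (b.(0 + 0))\{b} | —b→ p14, —b→ p15
  p11 = a.b.(0 | 0) | (0 | 0) | (b.(0 + 0))\{b} | —a→ p15
  p12 = 0 | 0 | b.(0 | 0) | a.(b.(0 + 0))\{b} | —a→ p14, —b→ p16
  p13 = b.(0 | 0) | (0 | 0) | a.(b.(0 + 0))\{b} | —a→ p15, —b→ p16
  p14 = 0 | 0 | b.(0 | 0) | (b.(0 + 0))\{b} | —b→ p17
  p15 = b.(0 | 0) | (0 | 0) | (b.(0 + 0))\{b} | —b→ p17
  p16 = 0 | 0 | (0 | 0) | a.(b.(0 + 0))\{b} | —a→ p17
  p17 = 0 | 0 | (0 | 0) | (b.(0 + 0))\{b} | ∅
Reachable graph of Q (19 states):
  q0 = a.b.(0 | 0) | b.b.(0 | 0) | a.(b.(0 + 0))\{b} + b.0 | —a→ q1, —a→ q2, —b→ q3, —b→ q4
  q1 = a.b.(0 | 0) | b.b.(0 | 0) | (b.(0 + 0))\{b} | —a→ q5, —b→ q6
  q2 = b.(0 | 0) | b.b.(0 | 0) | a.(b.(0 + 0))\{b} | —a→ q5, —b→ q7, —b→ q8
  q3 = 0 | ∅
  q4 = a.b.(0 | 0) | b.(0 | 0) | a.(b.(0 + 0))\{b} | —a→ q6, —a→ q8, —b→ q9
  q5 = b.(0 | 0) | b.b.(0 | 0) | (b.(0 + 0))\{b} | —b→ q10, —b→ q11
  q6 = a.b.(0 | 0) | b.(0 | 0) | (b.(0 + 0))\{b} | —a→ q11, —b→ q12
  q7 = 0 | 0 | b.b.(0 | 0) | a.(b.(0 + 0))\{b} | —a→ q10, —b→ q13
  q8 = b.(0 | 0) | b.(0 | 0) | a.(b.(0 + 0))\{b} | —a→ q11, —b→ q13, —b→ q14
  q9 = a.b.(0 | 0) | (0 | 0) | a.(b.(0 + 0))\{b} | —a→ q12, —a→ q14
  q10 = 0 | 0 | b.b.(0 | 0) | (b.(0 + 0))\{b} | —b→ q15
  q11 = b.(0 | 0) | b.(0 | 0) | (b.(0 + 0))\{b} | —b→ q15, —b→ q16
  q12 = a.b.(0 | 0) | (0 | 0) | (b.(0 + 0))\{b} | —a→ q16
  q13 = 0 | 0 | b.(0 | 0) | a.(b.(0 + 0))\{b} | —a→ q15, —b→ q17
  q14 = b.(0 | 0) | (0 | 0) | a.(b.(0 + 0))\{b} | —a→ q16, —b→ q17
  q15 = 0 | 0 | b.(0 | 0) | (b.(0 + 0))\{b} | —b→ q18
  q16 = b.(0 | 0) | (0 | 0) | (b.(0 + 0))\{b} | —b→ q18
  q17 = 0 | 0 | (0 | 0) | a.(b.(0 + 0))\{b} | —a→ q18
  q18 = 0 | 0 | (0 | 0) | (b.(0 + 0))\{b} | ∅
Bisimilarity quotient blocks:
  B0 = {p0}
  B1 = {p2, q2}
  B2 = {p6, p7, q7, q8}
  B3 = {p10, p9, q10, q11}
  B4 = {p14, p15, q15, q16}
  B5 = {p17, q18, q3}
  B6 = {p12, p13, q13, q14}
  B7 = {p16, q17}
  B8 = {p4, q5}
  B9 = {p3, q4}
  B10 = {p8, q9}
  B11 = {p11, q12}
  B12 = {p5, q6}
  B13 = {p1, q1}
  B14 = {q0}
p0 ∈ B0, q0 ∈ B14 → different blocks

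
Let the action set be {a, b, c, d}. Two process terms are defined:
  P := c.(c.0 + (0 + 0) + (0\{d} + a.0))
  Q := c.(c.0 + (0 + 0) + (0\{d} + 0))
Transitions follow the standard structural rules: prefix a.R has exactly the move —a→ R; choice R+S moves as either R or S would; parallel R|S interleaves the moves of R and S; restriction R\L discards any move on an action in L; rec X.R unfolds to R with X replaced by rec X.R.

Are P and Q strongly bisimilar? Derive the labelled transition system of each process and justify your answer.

LTS(P): 3 reachable states
  u0 = c.(c.0 + (0 + 0) + (0\{d} + a.0)) has moves =c=> u1
  u1 = c.0 + (0 + 0) + (0\{d} + a.0) has moves =a=> u2, =c=> u2
  u2 = 0 has moves ·
LTS(Q): 3 reachable states
  v0 = c.(c.0 + (0 + 0) + (0\{d} + 0)) has moves =c=> v1
  v1 = c.0 + (0 + 0) + (0\{d} + 0) has moves =c=> v2
  v2 = 0 has moves ·
Bisimilarity quotient blocks:
  B0 = {u0}
  B1 = {u1}
  B2 = {u2, v2}
  B3 = {v0}
  B4 = {v1}
u0 ∈ B0, v0 ∈ B3 → different blocks

P ≁ Q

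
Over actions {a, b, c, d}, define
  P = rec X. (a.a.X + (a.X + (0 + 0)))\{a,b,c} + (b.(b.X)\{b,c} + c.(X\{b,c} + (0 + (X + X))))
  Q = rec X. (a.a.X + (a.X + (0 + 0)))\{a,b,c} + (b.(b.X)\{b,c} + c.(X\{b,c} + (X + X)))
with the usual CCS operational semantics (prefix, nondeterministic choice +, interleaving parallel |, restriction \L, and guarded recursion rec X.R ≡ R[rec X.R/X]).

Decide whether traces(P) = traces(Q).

YES

Reachable graph of P (3 states):
  s0 = rec X. (a.a.X + (a.X + (0 + 0)))\{a,b,c} + (b.(b.X)\{b,c} + c.(X\{b,c} + (0 + (X + X)))) ⊢ =b=> s1, =c=> s2
  s1 = (b.(rec X. (a.a.X + (a.X + (0 + 0)))\{a,b,c} + (b.(b.X)\{b,c} + c.(X\{b,c} + (0 + (X + X))))))\{b,c} ⊢ ∅
  s2 = (rec X. (a.a.X + (a.X + (0 + 0)))\{a,b,c} + (b.(b.X)\{b,c} + c.(X\{b,c} + (0 + (X + X)))))\{b,c} + (0 + ((rec X. (a.a.X + (a.X + (0 + 0)))\{a,b,c} + (b.(b.X)\{b,c} + c.(X\{b,c} + (0 + (X + X))))) + (rec X. (a.a.X + (a.X + (0 + 0)))\{a,b,c} + (b.(b.X)\{b,c} + c.(X\{b,c} + (0 + (X + X))))))) ⊢ =b=> s1, =c=> s2
Reachable graph of Q (3 states):
  t0 = rec X. (a.a.X + (a.X + (0 + 0)))\{a,b,c} + (b.(b.X)\{b,c} + c.(X\{b,c} + (X + X))) ⊢ =b=> t1, =c=> t2
  t1 = (b.(rec X. (a.a.X + (a.X + (0 + 0)))\{a,b,c} + (b.(b.X)\{b,c} + c.(X\{b,c} + (X + X)))))\{b,c} ⊢ ∅
  t2 = (rec X. (a.a.X + (a.X + (0 + 0)))\{a,b,c} + (b.(b.X)\{b,c} + c.(X\{b,c} + (X + X))))\{b,c} + ((rec X. (a.a.X + (a.X + (0 + 0)))\{a,b,c} + (b.(b.X)\{b,c} + c.(X\{b,c} + (X + X)))) + (rec X. (a.a.X + (a.X + (0 + 0)))\{a,b,c} + (b.(b.X)\{b,c} + c.(X\{b,c} + (X + X))))) ⊢ =b=> t1, =c=> t2
Bisimilarity quotient blocks:
  B0 = {s0, s2, t0, t2}
  B1 = {s1, t1}
s0 ∈ B0, t0 ∈ B0 → same block
Bisimilar ⇒ trace-equivalent.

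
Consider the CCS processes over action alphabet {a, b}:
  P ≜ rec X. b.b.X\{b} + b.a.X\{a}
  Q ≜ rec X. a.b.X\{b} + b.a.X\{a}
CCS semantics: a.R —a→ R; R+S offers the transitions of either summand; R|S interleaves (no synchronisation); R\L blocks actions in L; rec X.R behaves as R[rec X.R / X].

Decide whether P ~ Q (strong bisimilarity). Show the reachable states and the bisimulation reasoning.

P ≁ Q

LTS(P): 8 reachable states
  u0 = rec X. b.b.X\{b} + b.a.X\{a} | =b=> u1, =b=> u2
  u1 = a.(rec X. b.b.X\{b} + b.a.X\{a})\{a} | =a=> u3
  u2 = b.(rec X. b.b.X\{b} + b.a.X\{a})\{b} | =b=> u4
  u3 = (rec X. b.b.X\{b} + b.a.X\{a})\{a} | =b=> u5, =b=> u6
  u4 = (rec X. b.b.X\{b} + b.a.X\{a})\{b} | (no moves)
  u5 = (a.(rec X. b.b.X\{b} + b.a.X\{a})\{a})\{a} | (no moves)
  u6 = (b.(rec X. b.b.X\{b} + b.a.X\{a})\{b})\{a} | =b=> u7
  u7 = (rec X. b.b.X\{b} + b.a.X\{a})\{b}\{a} | (no moves)
LTS(Q): 7 reachable states
  v0 = rec X. a.b.X\{b} + b.a.X\{a} | =a=> v1, =b=> v2
  v1 = b.(rec X. a.b.X\{b} + b.a.X\{a})\{b} | =b=> v3
  v2 = a.(rec X. a.b.X\{b} + b.a.X\{a})\{a} | =a=> v4
  v3 = (rec X. a.b.X\{b} + b.a.X\{a})\{b} | =a=> v5
  v4 = (rec X. a.b.X\{b} + b.a.X\{a})\{a} | =b=> v6
  v5 = (b.(rec X. a.b.X\{b} + b.a.X\{a})\{b})\{b} | (no moves)
  v6 = (a.(rec X. a.b.X\{b} + b.a.X\{a})\{a})\{a} | (no moves)
Partition-refinement fixed point:
  B0 = {u0}
  B1 = {u1}
  B2 = {u3}
  B3 = {u4, u5, u7, v5, v6}
  B4 = {u2, u6, v4}
  B5 = {v0}
  B6 = {v1}
  B7 = {v3}
  B8 = {v2}
u0 ∈ B0, v0 ∈ B5 → different blocks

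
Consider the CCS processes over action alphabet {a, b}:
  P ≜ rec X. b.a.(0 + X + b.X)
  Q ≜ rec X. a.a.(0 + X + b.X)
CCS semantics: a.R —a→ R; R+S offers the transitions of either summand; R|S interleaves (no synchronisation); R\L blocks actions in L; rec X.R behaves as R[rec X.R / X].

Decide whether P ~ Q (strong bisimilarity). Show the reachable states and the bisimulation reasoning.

Reachable graph of P (3 states):
  s0 = rec X. b.a.(0 + X + b.X) | —b→ s1
  s1 = a.(0 + (rec X. b.a.(0 + X + b.X)) + b.(rec X. b.a.(0 + X + b.X))) | —a→ s2
  s2 = 0 + (rec X. b.a.(0 + X + b.X)) + b.(rec X. b.a.(0 + X + b.X)) | —b→ s0, —b→ s1
Reachable graph of Q (3 states):
  t0 = rec X. a.a.(0 + X + b.X) | —a→ t1
  t1 = a.(0 + (rec X. a.a.(0 + X + b.X)) + b.(rec X. a.a.(0 + X + b.X))) | —a→ t2
  t2 = 0 + (rec X. a.a.(0 + X + b.X)) + b.(rec X. a.a.(0 + X + b.X)) | —a→ t1, —b→ t0
Bisimilarity quotient blocks:
  B0 = {s0}
  B1 = {s1}
  B2 = {s2}
  B3 = {t0}
  B4 = {t1}
  B5 = {t2}
s0 ∈ B0, t0 ∈ B3 → different blocks

NO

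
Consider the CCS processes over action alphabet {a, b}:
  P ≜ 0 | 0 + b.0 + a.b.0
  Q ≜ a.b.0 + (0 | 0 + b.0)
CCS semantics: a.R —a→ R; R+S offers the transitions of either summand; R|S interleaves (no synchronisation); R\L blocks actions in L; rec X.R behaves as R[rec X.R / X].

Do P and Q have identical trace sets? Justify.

LTS(P): 3 reachable states
  u0 = 0 | 0 + b.0 + a.b.0 ⊢ -a-> u1, -b-> u2
  u1 = b.0 ⊢ -b-> u2
  u2 = 0 ⊢ (no moves)
LTS(Q): 3 reachable states
  v0 = a.b.0 + (0 | 0 + b.0) ⊢ -a-> v1, -b-> v2
  v1 = b.0 ⊢ -b-> v2
  v2 = 0 ⊢ (no moves)
Partition-refinement fixed point:
  B0 = {u0, v0}
  B1 = {u1, v1}
  B2 = {u2, v2}
u0 ∈ B0, v0 ∈ B0 → same block
Bisimilar ⇒ trace-equivalent.

YES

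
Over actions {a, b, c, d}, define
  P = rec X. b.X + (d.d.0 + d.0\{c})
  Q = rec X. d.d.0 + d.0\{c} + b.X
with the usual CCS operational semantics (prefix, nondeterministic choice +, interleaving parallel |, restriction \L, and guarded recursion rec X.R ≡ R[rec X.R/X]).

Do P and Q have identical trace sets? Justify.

YES

LTS(P): 4 reachable states
  p0 = rec X. b.X + (d.d.0 + d.0\{c}) → --b--▸ p0, --d--▸ p1, --d--▸ p2
  p1 = 0\{c} → (no moves)
  p2 = d.0 → --d--▸ p3
  p3 = 0 → (no moves)
LTS(Q): 4 reachable states
  q0 = rec X. d.d.0 + d.0\{c} + b.X → --b--▸ q0, --d--▸ q1, --d--▸ q2
  q1 = 0\{c} → (no moves)
  q2 = d.0 → --d--▸ q3
  q3 = 0 → (no moves)
Partition-refinement fixed point:
  B0 = {p0, q0}
  B1 = {p1, p3, q1, q3}
  B2 = {p2, q2}
p0 ∈ B0, q0 ∈ B0 → same block
Bisimilar ⇒ trace-equivalent.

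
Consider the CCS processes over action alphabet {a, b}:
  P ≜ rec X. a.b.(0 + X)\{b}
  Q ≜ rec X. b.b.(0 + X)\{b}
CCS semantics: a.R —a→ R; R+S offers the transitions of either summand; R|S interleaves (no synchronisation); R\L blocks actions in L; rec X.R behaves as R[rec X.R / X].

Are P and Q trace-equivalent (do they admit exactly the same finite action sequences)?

trace-distinct — witness ⟨a⟩

Reachable graph of P (4 states):
  p0 = rec X. a.b.(0 + X)\{b} ⊢ ··a··> p1
  p1 = b.(0 + (rec X. a.b.(0 + X)\{b}))\{b} ⊢ ··b··> p2
  p2 = (0 + (rec X. a.b.(0 + X)\{b}))\{b} ⊢ ··a··> p3
  p3 = (b.(0 + (rec X. a.b.(0 + X)\{b}))\{b})\{b} ⊢ ·
Reachable graph of Q (3 states):
  q0 = rec X. b.b.(0 + X)\{b} ⊢ ··b··> q1
  q1 = b.(0 + (rec X. b.b.(0 + X)\{b}))\{b} ⊢ ··b··> q2
  q2 = (0 + (rec X. b.b.(0 + X)\{b}))\{b} ⊢ ·
Trace ⟨a⟩ through P, begin at {p0}:
  [1] a ⇒ {p1}
  ✓ P
Trace ⟨a⟩ through Q, begin at {q0}:
  [1] a ⇒ no successor for Q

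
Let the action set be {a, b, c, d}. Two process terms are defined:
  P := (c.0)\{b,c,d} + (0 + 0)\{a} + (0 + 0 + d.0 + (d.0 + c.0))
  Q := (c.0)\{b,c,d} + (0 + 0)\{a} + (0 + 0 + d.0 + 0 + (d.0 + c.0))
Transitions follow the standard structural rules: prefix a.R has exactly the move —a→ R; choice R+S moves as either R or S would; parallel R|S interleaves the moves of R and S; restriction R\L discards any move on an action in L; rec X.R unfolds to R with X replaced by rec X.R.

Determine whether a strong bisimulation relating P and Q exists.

bisimilar

LTS(P): 2 reachable states
  m0 = (c.0)\{b,c,d} + (0 + 0)\{a} + (0 + 0 + d.0 + (d.0 + c.0)) has moves ··c··> m1, ··d··> m1
  m1 = 0 has moves ·
LTS(Q): 2 reachable states
  n0 = (c.0)\{b,c,d} + (0 + 0)\{a} + (0 + 0 + d.0 + 0 + (d.0 + c.0)) has moves ··c··> n1, ··d··> n1
  n1 = 0 has moves ·
Partition-refinement fixed point:
  B0 = {m0, n0}
  B1 = {m1, n1}
m0 ∈ B0, n0 ∈ B0 → same block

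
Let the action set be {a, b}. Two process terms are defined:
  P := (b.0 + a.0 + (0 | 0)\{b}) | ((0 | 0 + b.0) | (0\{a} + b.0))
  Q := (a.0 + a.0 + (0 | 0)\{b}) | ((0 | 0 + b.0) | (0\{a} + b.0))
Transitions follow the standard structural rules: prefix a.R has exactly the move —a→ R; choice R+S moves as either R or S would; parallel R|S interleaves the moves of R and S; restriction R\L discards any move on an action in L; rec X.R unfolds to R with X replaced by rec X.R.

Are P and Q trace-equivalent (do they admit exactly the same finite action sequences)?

NO — witness ⟨bbb⟩

LTS(P): 8 reachable states
  u0 = (b.0 + a.0 + (0 | 0)\{b}) | ((0 | 0 + b.0) | (0\{a} + b.0)) :: -a-> u1, -b-> u1, -b-> u2, -b-> u3
  u1 = 0 | ((0 | 0 + b.0) | (0\{a} + b.0)) :: -b-> u4, -b-> u5
  u2 = (b.0 + a.0 + (0 | 0)\{b}) | ((0 | 0 + b.0) | 0) :: -a-> u4, -b-> u4, -b-> u6
  u3 = (b.0 + a.0 + (0 | 0)\{b}) | (0 | (0\{a} + b.0)) :: -a-> u5, -b-> u5, -b-> u6
  u4 = 0 | ((0 | 0 + b.0) | 0) :: -b-> u7
  u5 = 0 | (0 | (0\{a} + b.0)) :: -b-> u7
  u6 = (b.0 + a.0 + (0 | 0)\{b}) | (0 | 0) :: -a-> u7, -b-> u7
  u7 = 0 | (0 | 0) :: (no moves)
LTS(Q): 8 reachable states
  v0 = (a.0 + a.0 + (0 | 0)\{b}) | ((0 | 0 + b.0) | (0\{a} + b.0)) :: -a-> v1, -b-> v2, -b-> v3
  v1 = 0 | ((0 | 0 + b.0) | (0\{a} + b.0)) :: -b-> v4, -b-> v5
  v2 = (a.0 + a.0 + (0 | 0)\{b}) | ((0 | 0 + b.0) | 0) :: -a-> v4, -b-> v6
  v3 = (a.0 + a.0 + (0 | 0)\{b}) | (0 | (0\{a} + b.0)) :: -a-> v5, -b-> v6
  v4 = 0 | ((0 | 0 + b.0) | 0) :: -b-> v7
  v5 = 0 | (0 | (0\{a} + b.0)) :: -b-> v7
  v6 = (a.0 + a.0 + (0 | 0)\{b}) | (0 | 0) :: -a-> v7
  v7 = 0 | (0 | 0) :: (no moves)
Run σ = ⟨bbb⟩ on P: start {u0}
  after b @ step 1: {u1, u2, u3}
  after b @ step 2: {u4, u5, u6}
  after b @ step 3: {u7}
  ✓ P
Run σ = ⟨bbb⟩ on Q: start {v0}
  after b @ step 1: {v2, v3}
  after b @ step 2: {v6}
  after b @ step 3: ∅ (Q stuck)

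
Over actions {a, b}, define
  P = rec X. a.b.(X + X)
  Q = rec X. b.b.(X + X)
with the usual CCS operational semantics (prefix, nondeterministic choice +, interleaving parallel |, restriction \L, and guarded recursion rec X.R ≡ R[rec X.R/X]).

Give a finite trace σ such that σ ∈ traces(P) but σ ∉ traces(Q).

a

LTS(P): 3 reachable states
  p0 = rec X. a.b.(X + X) → —a→ p1
  p1 = b.((rec X. a.b.(X + X)) + (rec X. a.b.(X + X))) → —b→ p2
  p2 = (rec X. a.b.(X + X)) + (rec X. a.b.(X + X)) → —a→ p1
LTS(Q): 3 reachable states
  q0 = rec X. b.b.(X + X) → —b→ q1
  q1 = b.((rec X. b.b.(X + X)) + (rec X. b.b.(X + X))) → —b→ q2
  q2 = (rec X. b.b.(X + X)) + (rec X. b.b.(X + X)) → —b→ q1
Executing a from P (initial set {p0}):
  [1] a ⇒ {p1}
  ✓ P
Executing a from Q (initial set {q0}):
  [1] a ⇒ ∅  — Q cannot continue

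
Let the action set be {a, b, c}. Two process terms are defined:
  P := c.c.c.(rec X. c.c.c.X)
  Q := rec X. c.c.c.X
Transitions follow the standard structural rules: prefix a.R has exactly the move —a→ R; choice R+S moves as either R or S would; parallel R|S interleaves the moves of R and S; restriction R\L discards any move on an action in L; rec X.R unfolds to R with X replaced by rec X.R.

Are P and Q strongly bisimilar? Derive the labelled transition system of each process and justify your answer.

LTS(P): 4 reachable states
  m0 = c.c.c.(rec X. c.c.c.X) has moves -c-> m1
  m1 = c.c.(rec X. c.c.c.X) has moves -c-> m2
  m2 = c.(rec X. c.c.c.X) has moves -c-> m3
  m3 = rec X. c.c.c.X has moves -c-> m1
LTS(Q): 3 reachable states
  n0 = rec X. c.c.c.X has moves -c-> n1
  n1 = c.c.(rec X. c.c.c.X) has moves -c-> n2
  n2 = c.(rec X. c.c.c.X) has moves -c-> n0
Bisimilarity quotient blocks:
  B0 = {m0, m1, m2, m3, n0, n1, n2}
m0 ∈ B0, n0 ∈ B0 → same block

bisimilar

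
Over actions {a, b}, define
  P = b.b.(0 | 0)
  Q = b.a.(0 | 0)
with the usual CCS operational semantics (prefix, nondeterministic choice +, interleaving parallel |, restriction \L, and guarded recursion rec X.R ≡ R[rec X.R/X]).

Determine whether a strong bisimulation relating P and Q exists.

NO

P's transition system — 3 states:
  u0 = b.b.(0 | 0) ⊢ --b--▸ u1
  u1 = b.(0 | 0) ⊢ --b--▸ u2
  u2 = 0 | 0 ⊢ deadlocked
Q's transition system — 3 states:
  v0 = b.a.(0 | 0) ⊢ --b--▸ v1
  v1 = a.(0 | 0) ⊢ --a--▸ v2
  v2 = 0 | 0 ⊢ deadlocked
Coarsest stable partition (strong bisimilarity classes):
  B0 = {u0}
  B1 = {u1}
  B2 = {u2, v2}
  B3 = {v0}
  B4 = {v1}
u0 ∈ B0, v0 ∈ B3 → different blocks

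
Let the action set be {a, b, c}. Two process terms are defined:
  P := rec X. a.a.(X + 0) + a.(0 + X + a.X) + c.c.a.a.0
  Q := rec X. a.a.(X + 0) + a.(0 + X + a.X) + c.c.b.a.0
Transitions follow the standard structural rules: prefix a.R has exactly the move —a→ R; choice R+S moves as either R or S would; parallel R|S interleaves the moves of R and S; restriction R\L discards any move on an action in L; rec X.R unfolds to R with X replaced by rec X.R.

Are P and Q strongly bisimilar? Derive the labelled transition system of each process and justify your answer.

not bisimilar

LTS(P): 8 reachable states
  m0 = rec X. a.a.(X + 0) + a.(0 + X + a.X) + c.c.a.a.0 → ··a··> m1, ··a··> m2, ··c··> m3
  m1 = 0 + (rec X. a.a.(X + 0) + a.(0 + X + a.X) + c.c.a.a.0) + a.(rec X. a.a.(X + 0) + a.(0 + X + a.X) + c.c.a.a.0) → ··a··> m0, ··a··> m1, ··a··> m2, ··c··> m3
  m2 = a.((rec X. a.a.(X + 0) + a.(0 + X + a.X) + c.c.a.a.0) + 0) → ··a··> m4
  m3 = c.a.a.0 → ··c··> m5
  m4 = (rec X. a.a.(X + 0) + a.(0 + X + a.X) + c.c.a.a.0) + 0 → ··a··> m1, ··a··> m2, ··c··> m3
  m5 = a.a.0 → ··a··> m6
  m6 = a.0 → ··a··> m7
  m7 = 0 → deadlocked
LTS(Q): 8 reachable states
  n0 = rec X. a.a.(X + 0) + a.(0 + X + a.X) + c.c.b.a.0 → ··a··> n1, ··a··> n2, ··c··> n3
  n1 = 0 + (rec X. a.a.(X + 0) + a.(0 + X + a.X) + c.c.b.a.0) + a.(rec X. a.a.(X + 0) + a.(0 + X + a.X) + c.c.b.a.0) → ··a··> n0, ··a··> n1, ··a··> n2, ··c··> n3
  n2 = a.((rec X. a.a.(X + 0) + a.(0 + X + a.X) + c.c.b.a.0) + 0) → ··a··> n4
  n3 = c.b.a.0 → ··c··> n5
  n4 = (rec X. a.a.(X + 0) + a.(0 + X + a.X) + c.c.b.a.0) + 0 → ··a··> n1, ··a··> n2, ··c··> n3
  n5 = b.a.0 → ··b··> n6
  n6 = a.0 → ··a··> n7
  n7 = 0 → deadlocked
Bisimilarity quotient blocks:
  B0 = {m0, m1, m4}
  B1 = {m3}
  B2 = {m5}
  B3 = {m6, n6}
  B4 = {m7, n7}
  B5 = {m2}
  B6 = {n0, n1, n4}
  B7 = {n2}
  B8 = {n3}
  B9 = {n5}
m0 ∈ B0, n0 ∈ B6 → different blocks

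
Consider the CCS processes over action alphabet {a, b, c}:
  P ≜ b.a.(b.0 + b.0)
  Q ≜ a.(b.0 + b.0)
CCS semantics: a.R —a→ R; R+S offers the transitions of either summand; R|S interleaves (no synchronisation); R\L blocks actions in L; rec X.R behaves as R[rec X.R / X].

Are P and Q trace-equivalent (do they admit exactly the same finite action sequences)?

trace-distinct — witness ⟨b⟩

Reachable graph of P (4 states):
  p0 = b.a.(b.0 + b.0) has moves —b→ p1
  p1 = a.(b.0 + b.0) has moves —a→ p2
  p2 = b.0 + b.0 has moves —b→ p3
  p3 = 0 has moves stopped
Reachable graph of Q (3 states):
  q0 = a.(b.0 + b.0) has moves —a→ q1
  q1 = b.0 + b.0 has moves —b→ q2
  q2 = 0 has moves stopped
Executing b from P (initial set {p0}):
  step 1 (b): {p1}
  P completes σ.
Executing b from Q (initial set {q0}):
  step 1 (b): no successor for Q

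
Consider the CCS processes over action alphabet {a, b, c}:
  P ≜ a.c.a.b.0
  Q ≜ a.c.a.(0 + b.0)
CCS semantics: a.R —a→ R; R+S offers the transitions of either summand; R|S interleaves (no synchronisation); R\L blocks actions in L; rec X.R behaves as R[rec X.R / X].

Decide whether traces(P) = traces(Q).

LTS(P): 5 reachable states
  s0 = a.c.a.b.0 | =a=> s1
  s1 = c.a.b.0 | =c=> s2
  s2 = a.b.0 | =a=> s3
  s3 = b.0 | =b=> s4
  s4 = 0 | (no moves)
LTS(Q): 5 reachable states
  t0 = a.c.a.(0 + b.0) | =a=> t1
  t1 = c.a.(0 + b.0) | =c=> t2
  t2 = a.(0 + b.0) | =a=> t3
  t3 = 0 + b.0 | =b=> t4
  t4 = 0 | (no moves)
Partition-refinement fixed point:
  B0 = {s0, t0}
  B1 = {s1, t1}
  B2 = {s2, t2}
  B3 = {s3, t3}
  B4 = {s4, t4}
s0 ∈ B0, t0 ∈ B0 → same block
Bisimilar ⇒ trace-equivalent.

trace-equivalent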